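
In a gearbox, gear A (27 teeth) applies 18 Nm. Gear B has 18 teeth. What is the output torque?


Given: N1 = 27, N2 = 18, T1 = 18 Nm
Using T2/T1 = N2/N1
T2 = T1 * N2 / N1
T2 = 18 * 18 / 27
T2 = 324 / 27
T2 = 12 Nm

12 Nm


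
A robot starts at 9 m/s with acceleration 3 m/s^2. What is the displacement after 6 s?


Given: v0 = 9 m/s, a = 3 m/s^2, t = 6 s
Using s = v0*t + (1/2)*a*t^2
s = 9*6 + (1/2)*3*6^2
s = 54 + (1/2)*108
s = 54 + 54
s = 108

108 m


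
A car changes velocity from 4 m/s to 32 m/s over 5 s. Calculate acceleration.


Given: initial velocity v0 = 4 m/s, final velocity v = 32 m/s, time t = 5 s
Using a = (v - v0) / t
a = (32 - 4) / 5
a = 28 / 5
a = 28/5 m/s^2

28/5 m/s^2


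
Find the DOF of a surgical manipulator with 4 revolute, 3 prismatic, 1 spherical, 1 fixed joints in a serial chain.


Given: serial robot with 4 revolute, 3 prismatic, 1 spherical, 1 fixed joints
DOF contribution per joint type: revolute=1, prismatic=1, spherical=3, fixed=0
DOF = 4*1 + 3*1 + 1*3 + 1*0
DOF = 10

10


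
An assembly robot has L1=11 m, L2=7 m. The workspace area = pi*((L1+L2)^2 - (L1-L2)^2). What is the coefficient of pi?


Given: L1 = 11, L2 = 7
(L1+L2)^2 = (18)^2 = 324
(L1-L2)^2 = (4)^2 = 16
Difference = 324 - 16 = 308
This equals 4*L1*L2 = 4*11*7 = 308
Workspace area = 308*pi

308


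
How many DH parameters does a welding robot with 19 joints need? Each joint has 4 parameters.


Given: 19 joints, 4 DH parameters per joint (d, theta, a, alpha)
Total DH parameters = number_of_joints * 4
Total = 19 * 4
Total = 76

76


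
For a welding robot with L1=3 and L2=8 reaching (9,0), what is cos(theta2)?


Given: L1 = 3, L2 = 8, target (x, y) = (9, 0)
Using cos(theta2) = (x^2 + y^2 - L1^2 - L2^2) / (2*L1*L2)
x^2 + y^2 = 9^2 + 0 = 81
L1^2 + L2^2 = 9 + 64 = 73
Numerator = 81 - 73 = 8
Denominator = 2*3*8 = 48
cos(theta2) = 8/48 = 1/6

1/6


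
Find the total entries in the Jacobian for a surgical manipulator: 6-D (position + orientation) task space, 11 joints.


Given: task space dimension = 6, joints = 11
Jacobian is a 6 x 11 matrix
Total entries = rows * columns
Total = 6 * 11
Total = 66

66


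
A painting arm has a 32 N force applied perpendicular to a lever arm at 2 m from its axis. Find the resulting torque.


Given: F = 32 N, r = 2 m, angle = 90 deg (perpendicular)
Using tau = F * r * sin(90)
sin(90) = 1
tau = 32 * 2 * 1
tau = 64 Nm

64 Nm


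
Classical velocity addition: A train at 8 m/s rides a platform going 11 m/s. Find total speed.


Given: object velocity = 8 m/s, platform velocity = 11 m/s (same direction)
Using classical velocity addition: v_total = v_object + v_platform
v_total = 8 + 11
v_total = 19 m/s

19 m/s


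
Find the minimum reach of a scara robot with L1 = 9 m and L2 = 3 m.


Given: L1 = 9 m, L2 = 3 m
For a 2-link planar arm, min reach = |L1 - L2| (second link folded back)
Min reach = |9 - 3|
Min reach = 6 m

6 m


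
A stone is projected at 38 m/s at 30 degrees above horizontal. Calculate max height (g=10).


Given: v0 = 38 m/s, theta = 30 deg, g = 10 m/s^2
sin^2(30) = 1/4
Using H = v0^2 * sin^2(theta) / (2*g)
H = 38^2 * 1/4 / (2*10)
H = 1444 * 1/4 / 20
H = 361 / 20
H = 361/20 m

361/20 m


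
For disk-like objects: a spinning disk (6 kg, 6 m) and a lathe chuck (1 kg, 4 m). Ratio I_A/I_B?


Given: M1=6 kg, R1=6 m, M2=1 kg, R2=4 m
For a disk: I = (1/2)*M*R^2, so I_A/I_B = (M1*R1^2)/(M2*R2^2)
M1*R1^2 = 6*36 = 216
M2*R2^2 = 1*16 = 16
I_A/I_B = 216/16 = 27/2

27/2


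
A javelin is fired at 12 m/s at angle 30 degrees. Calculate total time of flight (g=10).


Given: v0 = 12 m/s, theta = 30 deg, g = 10 m/s^2
sin(30) = 1/2
Using T = 2*v0*sin(theta) / g
T = 2*12*1/2 / 10
T = 12 / 10
T = 6/5 s

6/5 s


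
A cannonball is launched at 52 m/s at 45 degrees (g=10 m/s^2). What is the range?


Given: v0 = 52 m/s, theta = 45 deg, g = 10 m/s^2
sin(2*45) = sin(90) = 1
Using R = v0^2 * sin(2*theta) / g
R = 52^2 * 1 / 10
R = 2704 / 10
R = 1352/5 m

1352/5 m


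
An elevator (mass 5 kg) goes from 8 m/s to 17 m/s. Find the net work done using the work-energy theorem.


Given: m = 5 kg, v0 = 8 m/s, v = 17 m/s
Using W = (1/2)*m*(v^2 - v0^2)
v^2 = 17^2 = 289
v0^2 = 8^2 = 64
v^2 - v0^2 = 289 - 64 = 225
W = (1/2)*5*225 = 1125/2 J

1125/2 J


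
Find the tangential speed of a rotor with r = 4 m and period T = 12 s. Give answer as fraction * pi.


Given: radius r = 4 m, period T = 12 s
Using v = 2*pi*r / T
v = 2*pi*4 / 12
v = 8*pi / 12
v = 2/3*pi m/s

2/3*pi m/s


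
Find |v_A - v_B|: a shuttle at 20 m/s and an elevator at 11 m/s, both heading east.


Given: v_A = 20 m/s east, v_B = 11 m/s east
Both move in the same direction; relative speed = |v_A - v_B|
|20 - 11| = |9|
= 9 m/s

9 m/s


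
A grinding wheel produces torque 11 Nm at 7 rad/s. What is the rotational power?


Given: tau = 11 Nm, omega = 7 rad/s
Using P = tau * omega
P = 11 * 7
P = 77 W

77 W


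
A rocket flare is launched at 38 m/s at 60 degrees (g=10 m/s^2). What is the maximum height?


Given: v0 = 38 m/s, theta = 60 deg, g = 10 m/s^2
sin^2(60) = 3/4
Using H = v0^2 * sin^2(theta) / (2*g)
H = 38^2 * 3/4 / (2*10)
H = 1444 * 3/4 / 20
H = 1083 / 20
H = 1083/20 m

1083/20 m


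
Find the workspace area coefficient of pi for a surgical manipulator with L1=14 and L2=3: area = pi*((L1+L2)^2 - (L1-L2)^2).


Given: L1 = 14, L2 = 3
(L1+L2)^2 = (17)^2 = 289
(L1-L2)^2 = (11)^2 = 121
Difference = 289 - 121 = 168
This equals 4*L1*L2 = 4*14*3 = 168
Workspace area = 168*pi

168


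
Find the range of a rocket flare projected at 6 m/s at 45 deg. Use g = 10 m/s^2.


Given: v0 = 6 m/s, theta = 45 deg, g = 10 m/s^2
sin(2*45) = sin(90) = 1
Using R = v0^2 * sin(2*theta) / g
R = 6^2 * 1 / 10
R = 36 / 10
R = 18/5 m

18/5 m


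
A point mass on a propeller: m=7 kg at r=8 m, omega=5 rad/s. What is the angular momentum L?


Given: m = 7 kg, r = 8 m, omega = 5 rad/s
For a point mass: I = m*r^2
I = 7*8^2 = 7*64 = 448
L = I*omega = 448*5
L = 2240 kg*m^2/s

2240 kg*m^2/s


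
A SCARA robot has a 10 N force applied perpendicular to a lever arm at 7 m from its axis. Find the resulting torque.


Given: F = 10 N, r = 7 m, angle = 90 deg (perpendicular)
Using tau = F * r * sin(90)
sin(90) = 1
tau = 10 * 7 * 1
tau = 70 Nm

70 Nm


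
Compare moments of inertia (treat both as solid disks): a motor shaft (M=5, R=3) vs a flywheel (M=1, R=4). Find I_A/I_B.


Given: M1=5 kg, R1=3 m, M2=1 kg, R2=4 m
For a disk: I = (1/2)*M*R^2, so I_A/I_B = (M1*R1^2)/(M2*R2^2)
M1*R1^2 = 5*9 = 45
M2*R2^2 = 1*16 = 16
I_A/I_B = 45/16 = 45/16

45/16


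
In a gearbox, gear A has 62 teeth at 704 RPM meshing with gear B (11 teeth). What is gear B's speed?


Given: N1 = 62 teeth, w1 = 704 RPM, N2 = 11 teeth
Using N1*w1 = N2*w2
w2 = N1*w1 / N2
w2 = 62*704 / 11
w2 = 43648 / 11
w2 = 3968 RPM

3968 RPM


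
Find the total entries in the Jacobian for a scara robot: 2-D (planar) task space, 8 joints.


Given: task space dimension = 2, joints = 8
Jacobian is a 2 x 8 matrix
Total entries = rows * columns
Total = 2 * 8
Total = 16

16


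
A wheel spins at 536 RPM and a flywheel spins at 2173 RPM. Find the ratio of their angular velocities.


Given: RPM_A = 536, RPM_B = 2173
omega = 2*pi*RPM/60, so omega_A/omega_B = RPM_A / RPM_B
omega_A/omega_B = 536 / 2173
omega_A/omega_B = 536/2173

536/2173


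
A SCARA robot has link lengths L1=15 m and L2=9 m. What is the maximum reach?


Given: L1 = 15 m, L2 = 9 m
For a 2-link planar arm, max reach = L1 + L2 (fully extended)
Max reach = 15 + 9
Max reach = 24 m

24 m


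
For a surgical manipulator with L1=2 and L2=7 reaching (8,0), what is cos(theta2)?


Given: L1 = 2, L2 = 7, target (x, y) = (8, 0)
Using cos(theta2) = (x^2 + y^2 - L1^2 - L2^2) / (2*L1*L2)
x^2 + y^2 = 8^2 + 0 = 64
L1^2 + L2^2 = 4 + 49 = 53
Numerator = 64 - 53 = 11
Denominator = 2*2*7 = 28
cos(theta2) = 11/28 = 11/28

11/28


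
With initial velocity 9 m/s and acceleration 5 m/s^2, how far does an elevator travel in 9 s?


Given: v0 = 9 m/s, a = 5 m/s^2, t = 9 s
Using s = v0*t + (1/2)*a*t^2
s = 9*9 + (1/2)*5*9^2
s = 81 + (1/2)*405
s = 81 + 405/2
s = 567/2

567/2 m


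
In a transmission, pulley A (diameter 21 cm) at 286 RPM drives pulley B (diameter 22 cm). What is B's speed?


Given: D1 = 21 cm, w1 = 286 RPM, D2 = 22 cm
Using D1*w1 = D2*w2
w2 = D1*w1 / D2
w2 = 21*286 / 22
w2 = 6006 / 22
w2 = 273 RPM

273 RPM


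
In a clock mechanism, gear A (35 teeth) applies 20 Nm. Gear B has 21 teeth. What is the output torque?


Given: N1 = 35, N2 = 21, T1 = 20 Nm
Using T2/T1 = N2/N1
T2 = T1 * N2 / N1
T2 = 20 * 21 / 35
T2 = 420 / 35
T2 = 12 Nm

12 Nm


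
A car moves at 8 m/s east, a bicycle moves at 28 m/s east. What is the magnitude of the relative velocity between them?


Given: v_A = 8 m/s east, v_B = 28 m/s east
Both move in the same direction; relative speed = |v_A - v_B|
|8 - 28| = |-20|
= 20 m/s

20 m/s


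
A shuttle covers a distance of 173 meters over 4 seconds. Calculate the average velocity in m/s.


Given: distance d = 173 m, time t = 4 s
Using v = d / t
v = 173 / 4
v = 173/4 m/s

173/4 m/s


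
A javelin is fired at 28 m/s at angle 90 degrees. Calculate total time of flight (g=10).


Given: v0 = 28 m/s, theta = 90 deg, g = 10 m/s^2
sin(90) = 1
Using T = 2*v0*sin(theta) / g
T = 2*28*1 / 10
T = 56 / 10
T = 28/5 s

28/5 s


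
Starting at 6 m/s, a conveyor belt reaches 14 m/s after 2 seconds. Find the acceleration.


Given: initial velocity v0 = 6 m/s, final velocity v = 14 m/s, time t = 2 s
Using a = (v - v0) / t
a = (14 - 6) / 2
a = 8 / 2
a = 4 m/s^2

4 m/s^2


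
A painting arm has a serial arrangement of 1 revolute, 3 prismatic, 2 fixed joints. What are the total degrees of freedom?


Given: serial robot with 1 revolute, 3 prismatic, 2 fixed joints
DOF contribution per joint type: revolute=1, prismatic=1, spherical=3, fixed=0
DOF = 1*1 + 3*1 + 2*0
DOF = 4

4


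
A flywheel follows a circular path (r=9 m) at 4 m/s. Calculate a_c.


Given: v = 4 m/s, r = 9 m
Using a_c = v^2 / r
a_c = 4^2 / 9
a_c = 16 / 9
a_c = 16/9 m/s^2

16/9 m/s^2


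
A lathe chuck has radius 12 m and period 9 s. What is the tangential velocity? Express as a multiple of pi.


Given: radius r = 12 m, period T = 9 s
Using v = 2*pi*r / T
v = 2*pi*12 / 9
v = 24*pi / 9
v = 8/3*pi m/s

8/3*pi m/s


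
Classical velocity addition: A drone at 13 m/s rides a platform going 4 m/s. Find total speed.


Given: object velocity = 13 m/s, platform velocity = 4 m/s (same direction)
Using classical velocity addition: v_total = v_object + v_platform
v_total = 13 + 4
v_total = 17 m/s

17 m/s


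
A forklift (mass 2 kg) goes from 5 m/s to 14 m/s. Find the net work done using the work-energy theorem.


Given: m = 2 kg, v0 = 5 m/s, v = 14 m/s
Using W = (1/2)*m*(v^2 - v0^2)
v^2 = 14^2 = 196
v0^2 = 5^2 = 25
v^2 - v0^2 = 196 - 25 = 171
W = (1/2)*2*171 = 171 J

171 J


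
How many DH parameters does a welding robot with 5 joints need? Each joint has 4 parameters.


Given: 5 joints, 4 DH parameters per joint (d, theta, a, alpha)
Total DH parameters = number_of_joints * 4
Total = 5 * 4
Total = 20

20


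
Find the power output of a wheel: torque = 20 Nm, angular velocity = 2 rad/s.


Given: tau = 20 Nm, omega = 2 rad/s
Using P = tau * omega
P = 20 * 2
P = 40 W

40 W


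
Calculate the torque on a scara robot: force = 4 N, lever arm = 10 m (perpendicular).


Given: F = 4 N, r = 10 m, angle = 90 deg (perpendicular)
Using tau = F * r * sin(90)
sin(90) = 1
tau = 4 * 10 * 1
tau = 40 Nm

40 Nm


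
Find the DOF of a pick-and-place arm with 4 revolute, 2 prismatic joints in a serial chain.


Given: serial robot with 4 revolute, 2 prismatic joints
DOF contribution per joint type: revolute=1, prismatic=1, spherical=3, fixed=0
DOF = 4*1 + 2*1
DOF = 6

6


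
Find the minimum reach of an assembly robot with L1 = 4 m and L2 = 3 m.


Given: L1 = 4 m, L2 = 3 m
For a 2-link planar arm, min reach = |L1 - L2| (second link folded back)
Min reach = |4 - 3|
Min reach = 1 m

1 m


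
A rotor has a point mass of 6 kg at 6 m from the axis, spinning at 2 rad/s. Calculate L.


Given: m = 6 kg, r = 6 m, omega = 2 rad/s
For a point mass: I = m*r^2
I = 6*6^2 = 6*36 = 216
L = I*omega = 216*2
L = 432 kg*m^2/s

432 kg*m^2/s


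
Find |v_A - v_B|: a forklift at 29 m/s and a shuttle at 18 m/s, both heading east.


Given: v_A = 29 m/s east, v_B = 18 m/s east
Both move in the same direction; relative speed = |v_A - v_B|
|29 - 18| = |11|
= 11 m/s

11 m/s


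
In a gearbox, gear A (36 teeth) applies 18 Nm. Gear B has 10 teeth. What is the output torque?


Given: N1 = 36, N2 = 10, T1 = 18 Nm
Using T2/T1 = N2/N1
T2 = T1 * N2 / N1
T2 = 18 * 10 / 36
T2 = 180 / 36
T2 = 5 Nm

5 Nm


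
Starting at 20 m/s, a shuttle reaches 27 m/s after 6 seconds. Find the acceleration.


Given: initial velocity v0 = 20 m/s, final velocity v = 27 m/s, time t = 6 s
Using a = (v - v0) / t
a = (27 - 20) / 6
a = 7 / 6
a = 7/6 m/s^2

7/6 m/s^2


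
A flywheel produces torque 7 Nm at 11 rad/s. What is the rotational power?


Given: tau = 7 Nm, omega = 11 rad/s
Using P = tau * omega
P = 7 * 11
P = 77 W

77 W


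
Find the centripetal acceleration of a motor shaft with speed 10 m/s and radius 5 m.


Given: v = 10 m/s, r = 5 m
Using a_c = v^2 / r
a_c = 10^2 / 5
a_c = 100 / 5
a_c = 20 m/s^2

20 m/s^2


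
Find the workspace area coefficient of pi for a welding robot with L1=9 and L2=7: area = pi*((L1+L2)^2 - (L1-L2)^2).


Given: L1 = 9, L2 = 7
(L1+L2)^2 = (16)^2 = 256
(L1-L2)^2 = (2)^2 = 4
Difference = 256 - 4 = 252
This equals 4*L1*L2 = 4*9*7 = 252
Workspace area = 252*pi

252


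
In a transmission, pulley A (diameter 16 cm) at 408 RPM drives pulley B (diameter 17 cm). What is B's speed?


Given: D1 = 16 cm, w1 = 408 RPM, D2 = 17 cm
Using D1*w1 = D2*w2
w2 = D1*w1 / D2
w2 = 16*408 / 17
w2 = 6528 / 17
w2 = 384 RPM

384 RPM


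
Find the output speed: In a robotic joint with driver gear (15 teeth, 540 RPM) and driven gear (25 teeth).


Given: N1 = 15 teeth, w1 = 540 RPM, N2 = 25 teeth
Using N1*w1 = N2*w2
w2 = N1*w1 / N2
w2 = 15*540 / 25
w2 = 8100 / 25
w2 = 324 RPM

324 RPM


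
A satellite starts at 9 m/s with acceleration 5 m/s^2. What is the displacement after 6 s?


Given: v0 = 9 m/s, a = 5 m/s^2, t = 6 s
Using s = v0*t + (1/2)*a*t^2
s = 9*6 + (1/2)*5*6^2
s = 54 + (1/2)*180
s = 54 + 90
s = 144

144 m


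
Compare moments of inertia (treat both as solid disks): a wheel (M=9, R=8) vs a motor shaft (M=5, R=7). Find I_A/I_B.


Given: M1=9 kg, R1=8 m, M2=5 kg, R2=7 m
For a disk: I = (1/2)*M*R^2, so I_A/I_B = (M1*R1^2)/(M2*R2^2)
M1*R1^2 = 9*64 = 576
M2*R2^2 = 5*49 = 245
I_A/I_B = 576/245 = 576/245

576/245


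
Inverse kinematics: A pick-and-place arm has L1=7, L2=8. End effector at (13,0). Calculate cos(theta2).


Given: L1 = 7, L2 = 8, target (x, y) = (13, 0)
Using cos(theta2) = (x^2 + y^2 - L1^2 - L2^2) / (2*L1*L2)
x^2 + y^2 = 13^2 + 0 = 169
L1^2 + L2^2 = 49 + 64 = 113
Numerator = 169 - 113 = 56
Denominator = 2*7*8 = 112
cos(theta2) = 56/112 = 1/2

1/2


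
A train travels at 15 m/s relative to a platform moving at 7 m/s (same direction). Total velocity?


Given: object velocity = 15 m/s, platform velocity = 7 m/s (same direction)
Using classical velocity addition: v_total = v_object + v_platform
v_total = 15 + 7
v_total = 22 m/s

22 m/s


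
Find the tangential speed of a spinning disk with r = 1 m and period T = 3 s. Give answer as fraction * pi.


Given: radius r = 1 m, period T = 3 s
Using v = 2*pi*r / T
v = 2*pi*1 / 3
v = 2*pi / 3
v = 2/3*pi m/s

2/3*pi m/s


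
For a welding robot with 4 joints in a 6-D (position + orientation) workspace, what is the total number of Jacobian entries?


Given: task space dimension = 6, joints = 4
Jacobian is a 6 x 4 matrix
Total entries = rows * columns
Total = 6 * 4
Total = 24

24


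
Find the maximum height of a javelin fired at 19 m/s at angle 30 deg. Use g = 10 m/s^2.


Given: v0 = 19 m/s, theta = 30 deg, g = 10 m/s^2
sin^2(30) = 1/4
Using H = v0^2 * sin^2(theta) / (2*g)
H = 19^2 * 1/4 / (2*10)
H = 361 * 1/4 / 20
H = 361/4 / 20
H = 361/80 m

361/80 m


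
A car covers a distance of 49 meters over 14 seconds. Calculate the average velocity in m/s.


Given: distance d = 49 m, time t = 14 s
Using v = d / t
v = 49 / 14
v = 7/2 m/s

7/2 m/s


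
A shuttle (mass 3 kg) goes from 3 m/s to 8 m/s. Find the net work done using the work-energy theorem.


Given: m = 3 kg, v0 = 3 m/s, v = 8 m/s
Using W = (1/2)*m*(v^2 - v0^2)
v^2 = 8^2 = 64
v0^2 = 3^2 = 9
v^2 - v0^2 = 64 - 9 = 55
W = (1/2)*3*55 = 165/2 J

165/2 J


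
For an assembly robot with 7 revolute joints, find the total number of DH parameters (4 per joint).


Given: 7 joints, 4 DH parameters per joint (d, theta, a, alpha)
Total DH parameters = number_of_joints * 4
Total = 7 * 4
Total = 28

28


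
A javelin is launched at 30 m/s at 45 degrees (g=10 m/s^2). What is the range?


Given: v0 = 30 m/s, theta = 45 deg, g = 10 m/s^2
sin(2*45) = sin(90) = 1
Using R = v0^2 * sin(2*theta) / g
R = 30^2 * 1 / 10
R = 900 / 10
R = 90 m

90 m


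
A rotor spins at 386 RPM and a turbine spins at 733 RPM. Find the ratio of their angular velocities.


Given: RPM_A = 386, RPM_B = 733
omega = 2*pi*RPM/60, so omega_A/omega_B = RPM_A / RPM_B
omega_A/omega_B = 386 / 733
omega_A/omega_B = 386/733

386/733


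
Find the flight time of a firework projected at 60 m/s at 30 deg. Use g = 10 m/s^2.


Given: v0 = 60 m/s, theta = 30 deg, g = 10 m/s^2
sin(30) = 1/2
Using T = 2*v0*sin(theta) / g
T = 2*60*1/2 / 10
T = 60 / 10
T = 6 s

6 s


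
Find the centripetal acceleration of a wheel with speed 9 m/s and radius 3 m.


Given: v = 9 m/s, r = 3 m
Using a_c = v^2 / r
a_c = 9^2 / 3
a_c = 81 / 3
a_c = 27 m/s^2

27 m/s^2


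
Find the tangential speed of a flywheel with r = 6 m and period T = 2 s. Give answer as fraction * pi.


Given: radius r = 6 m, period T = 2 s
Using v = 2*pi*r / T
v = 2*pi*6 / 2
v = 12*pi / 2
v = 6*pi m/s

6*pi m/s


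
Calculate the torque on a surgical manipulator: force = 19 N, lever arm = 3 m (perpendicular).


Given: F = 19 N, r = 3 m, angle = 90 deg (perpendicular)
Using tau = F * r * sin(90)
sin(90) = 1
tau = 19 * 3 * 1
tau = 57 Nm

57 Nm


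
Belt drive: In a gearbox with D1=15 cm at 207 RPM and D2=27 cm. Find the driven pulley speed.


Given: D1 = 15 cm, w1 = 207 RPM, D2 = 27 cm
Using D1*w1 = D2*w2
w2 = D1*w1 / D2
w2 = 15*207 / 27
w2 = 3105 / 27
w2 = 115 RPM

115 RPM


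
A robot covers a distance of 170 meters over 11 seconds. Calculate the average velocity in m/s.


Given: distance d = 170 m, time t = 11 s
Using v = d / t
v = 170 / 11
v = 170/11 m/s

170/11 m/s


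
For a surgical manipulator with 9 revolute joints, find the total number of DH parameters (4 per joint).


Given: 9 joints, 4 DH parameters per joint (d, theta, a, alpha)
Total DH parameters = number_of_joints * 4
Total = 9 * 4
Total = 36

36


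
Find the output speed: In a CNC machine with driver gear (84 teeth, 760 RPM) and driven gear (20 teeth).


Given: N1 = 84 teeth, w1 = 760 RPM, N2 = 20 teeth
Using N1*w1 = N2*w2
w2 = N1*w1 / N2
w2 = 84*760 / 20
w2 = 63840 / 20
w2 = 3192 RPM

3192 RPM


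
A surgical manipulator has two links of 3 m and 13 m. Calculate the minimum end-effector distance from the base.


Given: L1 = 3 m, L2 = 13 m
For a 2-link planar arm, min reach = |L1 - L2| (second link folded back)
Min reach = |3 - 13|
Min reach = 10 m

10 m


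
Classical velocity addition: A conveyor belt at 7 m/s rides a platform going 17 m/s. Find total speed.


Given: object velocity = 7 m/s, platform velocity = 17 m/s (same direction)
Using classical velocity addition: v_total = v_object + v_platform
v_total = 7 + 17
v_total = 24 m/s

24 m/s


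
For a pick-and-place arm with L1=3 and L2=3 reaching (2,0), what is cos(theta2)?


Given: L1 = 3, L2 = 3, target (x, y) = (2, 0)
Using cos(theta2) = (x^2 + y^2 - L1^2 - L2^2) / (2*L1*L2)
x^2 + y^2 = 2^2 + 0 = 4
L1^2 + L2^2 = 9 + 9 = 18
Numerator = 4 - 18 = -14
Denominator = 2*3*3 = 18
cos(theta2) = -14/18 = -7/9

-7/9


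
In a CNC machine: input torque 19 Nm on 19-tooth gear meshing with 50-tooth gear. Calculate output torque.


Given: N1 = 19, N2 = 50, T1 = 19 Nm
Using T2/T1 = N2/N1
T2 = T1 * N2 / N1
T2 = 19 * 50 / 19
T2 = 950 / 19
T2 = 50 Nm

50 Nm


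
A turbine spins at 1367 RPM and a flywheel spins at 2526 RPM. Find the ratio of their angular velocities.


Given: RPM_A = 1367, RPM_B = 2526
omega = 2*pi*RPM/60, so omega_A/omega_B = RPM_A / RPM_B
omega_A/omega_B = 1367 / 2526
omega_A/omega_B = 1367/2526

1367/2526


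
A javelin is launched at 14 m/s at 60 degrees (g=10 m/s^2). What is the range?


Given: v0 = 14 m/s, theta = 60 deg, g = 10 m/s^2
sin(2*60) = sin(120) = sqrt(3)/2
Using R = v0^2 * sin(2*theta) / g
R = 14^2 * (sqrt(3)/2) / 10
R = 196 * sqrt(3) / 20
R = 49/5*sqrt(3) m

49/5*sqrt(3) m


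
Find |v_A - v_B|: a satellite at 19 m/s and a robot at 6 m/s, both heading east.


Given: v_A = 19 m/s east, v_B = 6 m/s east
Both move in the same direction; relative speed = |v_A - v_B|
|19 - 6| = |13|
= 13 m/s

13 m/s


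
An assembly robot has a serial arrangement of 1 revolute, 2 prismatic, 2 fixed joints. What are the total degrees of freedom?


Given: serial robot with 1 revolute, 2 prismatic, 2 fixed joints
DOF contribution per joint type: revolute=1, prismatic=1, spherical=3, fixed=0
DOF = 1*1 + 2*1 + 2*0
DOF = 3

3


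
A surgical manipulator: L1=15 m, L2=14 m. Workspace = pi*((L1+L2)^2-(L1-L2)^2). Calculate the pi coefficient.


Given: L1 = 15, L2 = 14
(L1+L2)^2 = (29)^2 = 841
(L1-L2)^2 = (1)^2 = 1
Difference = 841 - 1 = 840
This equals 4*L1*L2 = 4*15*14 = 840
Workspace area = 840*pi

840


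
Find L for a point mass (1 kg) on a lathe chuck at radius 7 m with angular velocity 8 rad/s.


Given: m = 1 kg, r = 7 m, omega = 8 rad/s
For a point mass: I = m*r^2
I = 1*7^2 = 1*49 = 49
L = I*omega = 49*8
L = 392 kg*m^2/s

392 kg*m^2/s


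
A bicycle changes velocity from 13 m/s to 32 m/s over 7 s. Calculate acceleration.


Given: initial velocity v0 = 13 m/s, final velocity v = 32 m/s, time t = 7 s
Using a = (v - v0) / t
a = (32 - 13) / 7
a = 19 / 7
a = 19/7 m/s^2

19/7 m/s^2


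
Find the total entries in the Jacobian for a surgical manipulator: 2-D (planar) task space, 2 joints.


Given: task space dimension = 2, joints = 2
Jacobian is a 2 x 2 matrix
Total entries = rows * columns
Total = 2 * 2
Total = 4

4


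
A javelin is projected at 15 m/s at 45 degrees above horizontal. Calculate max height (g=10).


Given: v0 = 15 m/s, theta = 45 deg, g = 10 m/s^2
sin^2(45) = 1/2
Using H = v0^2 * sin^2(theta) / (2*g)
H = 15^2 * 1/2 / (2*10)
H = 225 * 1/2 / 20
H = 225/2 / 20
H = 45/8 m

45/8 m


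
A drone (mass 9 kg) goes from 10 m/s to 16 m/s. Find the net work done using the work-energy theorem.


Given: m = 9 kg, v0 = 10 m/s, v = 16 m/s
Using W = (1/2)*m*(v^2 - v0^2)
v^2 = 16^2 = 256
v0^2 = 10^2 = 100
v^2 - v0^2 = 256 - 100 = 156
W = (1/2)*9*156 = 702 J

702 J


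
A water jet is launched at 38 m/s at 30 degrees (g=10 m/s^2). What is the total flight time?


Given: v0 = 38 m/s, theta = 30 deg, g = 10 m/s^2
sin(30) = 1/2
Using T = 2*v0*sin(theta) / g
T = 2*38*1/2 / 10
T = 38 / 10
T = 19/5 s

19/5 s


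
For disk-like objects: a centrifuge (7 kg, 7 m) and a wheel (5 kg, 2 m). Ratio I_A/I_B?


Given: M1=7 kg, R1=7 m, M2=5 kg, R2=2 m
For a disk: I = (1/2)*M*R^2, so I_A/I_B = (M1*R1^2)/(M2*R2^2)
M1*R1^2 = 7*49 = 343
M2*R2^2 = 5*4 = 20
I_A/I_B = 343/20 = 343/20

343/20


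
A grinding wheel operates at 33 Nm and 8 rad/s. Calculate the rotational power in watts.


Given: tau = 33 Nm, omega = 8 rad/s
Using P = tau * omega
P = 33 * 8
P = 264 W

264 W


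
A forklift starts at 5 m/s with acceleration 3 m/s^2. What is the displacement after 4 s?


Given: v0 = 5 m/s, a = 3 m/s^2, t = 4 s
Using s = v0*t + (1/2)*a*t^2
s = 5*4 + (1/2)*3*4^2
s = 20 + (1/2)*48
s = 20 + 24
s = 44

44 m


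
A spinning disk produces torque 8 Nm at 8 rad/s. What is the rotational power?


Given: tau = 8 Nm, omega = 8 rad/s
Using P = tau * omega
P = 8 * 8
P = 64 W

64 W


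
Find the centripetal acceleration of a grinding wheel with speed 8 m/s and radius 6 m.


Given: v = 8 m/s, r = 6 m
Using a_c = v^2 / r
a_c = 8^2 / 6
a_c = 64 / 6
a_c = 32/3 m/s^2

32/3 m/s^2


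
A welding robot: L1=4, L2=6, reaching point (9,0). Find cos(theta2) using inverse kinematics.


Given: L1 = 4, L2 = 6, target (x, y) = (9, 0)
Using cos(theta2) = (x^2 + y^2 - L1^2 - L2^2) / (2*L1*L2)
x^2 + y^2 = 9^2 + 0 = 81
L1^2 + L2^2 = 16 + 36 = 52
Numerator = 81 - 52 = 29
Denominator = 2*4*6 = 48
cos(theta2) = 29/48 = 29/48

29/48


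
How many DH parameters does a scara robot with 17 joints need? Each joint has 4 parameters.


Given: 17 joints, 4 DH parameters per joint (d, theta, a, alpha)
Total DH parameters = number_of_joints * 4
Total = 17 * 4
Total = 68

68


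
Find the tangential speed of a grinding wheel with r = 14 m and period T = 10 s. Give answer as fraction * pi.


Given: radius r = 14 m, period T = 10 s
Using v = 2*pi*r / T
v = 2*pi*14 / 10
v = 28*pi / 10
v = 14/5*pi m/s

14/5*pi m/s


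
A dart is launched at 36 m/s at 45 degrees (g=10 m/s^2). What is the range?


Given: v0 = 36 m/s, theta = 45 deg, g = 10 m/s^2
sin(2*45) = sin(90) = 1
Using R = v0^2 * sin(2*theta) / g
R = 36^2 * 1 / 10
R = 1296 / 10
R = 648/5 m

648/5 m


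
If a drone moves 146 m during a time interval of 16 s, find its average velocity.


Given: distance d = 146 m, time t = 16 s
Using v = d / t
v = 146 / 16
v = 73/8 m/s

73/8 m/s


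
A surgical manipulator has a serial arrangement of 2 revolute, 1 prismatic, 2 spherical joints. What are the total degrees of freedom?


Given: serial robot with 2 revolute, 1 prismatic, 2 spherical joints
DOF contribution per joint type: revolute=1, prismatic=1, spherical=3, fixed=0
DOF = 2*1 + 1*1 + 2*3
DOF = 9

9


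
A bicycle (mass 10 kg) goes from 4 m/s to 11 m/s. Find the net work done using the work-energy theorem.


Given: m = 10 kg, v0 = 4 m/s, v = 11 m/s
Using W = (1/2)*m*(v^2 - v0^2)
v^2 = 11^2 = 121
v0^2 = 4^2 = 16
v^2 - v0^2 = 121 - 16 = 105
W = (1/2)*10*105 = 525 J

525 J


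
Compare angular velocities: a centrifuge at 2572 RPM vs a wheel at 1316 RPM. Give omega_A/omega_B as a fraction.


Given: RPM_A = 2572, RPM_B = 1316
omega = 2*pi*RPM/60, so omega_A/omega_B = RPM_A / RPM_B
omega_A/omega_B = 2572 / 1316
omega_A/omega_B = 643/329

643/329


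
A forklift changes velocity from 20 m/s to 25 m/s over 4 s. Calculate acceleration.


Given: initial velocity v0 = 20 m/s, final velocity v = 25 m/s, time t = 4 s
Using a = (v - v0) / t
a = (25 - 20) / 4
a = 5 / 4
a = 5/4 m/s^2

5/4 m/s^2


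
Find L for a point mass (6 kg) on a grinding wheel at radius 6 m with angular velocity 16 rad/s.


Given: m = 6 kg, r = 6 m, omega = 16 rad/s
For a point mass: I = m*r^2
I = 6*6^2 = 6*36 = 216
L = I*omega = 216*16
L = 3456 kg*m^2/s

3456 kg*m^2/s


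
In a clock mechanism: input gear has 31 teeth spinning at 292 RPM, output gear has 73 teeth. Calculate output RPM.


Given: N1 = 31 teeth, w1 = 292 RPM, N2 = 73 teeth
Using N1*w1 = N2*w2
w2 = N1*w1 / N2
w2 = 31*292 / 73
w2 = 9052 / 73
w2 = 124 RPM

124 RPM


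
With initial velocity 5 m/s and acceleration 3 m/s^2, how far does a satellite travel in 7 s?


Given: v0 = 5 m/s, a = 3 m/s^2, t = 7 s
Using s = v0*t + (1/2)*a*t^2
s = 5*7 + (1/2)*3*7^2
s = 35 + (1/2)*147
s = 35 + 147/2
s = 217/2

217/2 m


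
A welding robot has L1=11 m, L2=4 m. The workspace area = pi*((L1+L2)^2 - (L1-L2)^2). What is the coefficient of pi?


Given: L1 = 11, L2 = 4
(L1+L2)^2 = (15)^2 = 225
(L1-L2)^2 = (7)^2 = 49
Difference = 225 - 49 = 176
This equals 4*L1*L2 = 4*11*4 = 176
Workspace area = 176*pi

176


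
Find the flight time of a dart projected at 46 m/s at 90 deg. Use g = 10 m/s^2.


Given: v0 = 46 m/s, theta = 90 deg, g = 10 m/s^2
sin(90) = 1
Using T = 2*v0*sin(theta) / g
T = 2*46*1 / 10
T = 92 / 10
T = 46/5 s

46/5 s


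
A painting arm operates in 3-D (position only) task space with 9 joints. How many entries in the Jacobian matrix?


Given: task space dimension = 3, joints = 9
Jacobian is a 3 x 9 matrix
Total entries = rows * columns
Total = 3 * 9
Total = 27

27


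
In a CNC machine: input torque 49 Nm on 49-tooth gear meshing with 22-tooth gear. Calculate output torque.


Given: N1 = 49, N2 = 22, T1 = 49 Nm
Using T2/T1 = N2/N1
T2 = T1 * N2 / N1
T2 = 49 * 22 / 49
T2 = 1078 / 49
T2 = 22 Nm

22 Nm


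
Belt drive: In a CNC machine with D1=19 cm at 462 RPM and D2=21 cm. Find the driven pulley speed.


Given: D1 = 19 cm, w1 = 462 RPM, D2 = 21 cm
Using D1*w1 = D2*w2
w2 = D1*w1 / D2
w2 = 19*462 / 21
w2 = 8778 / 21
w2 = 418 RPM

418 RPM


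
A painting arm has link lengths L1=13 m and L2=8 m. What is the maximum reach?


Given: L1 = 13 m, L2 = 8 m
For a 2-link planar arm, max reach = L1 + L2 (fully extended)
Max reach = 13 + 8
Max reach = 21 m

21 m


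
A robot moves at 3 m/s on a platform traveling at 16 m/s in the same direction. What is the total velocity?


Given: object velocity = 3 m/s, platform velocity = 16 m/s (same direction)
Using classical velocity addition: v_total = v_object + v_platform
v_total = 3 + 16
v_total = 19 m/s

19 m/s


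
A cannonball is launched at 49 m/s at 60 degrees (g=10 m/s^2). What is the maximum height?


Given: v0 = 49 m/s, theta = 60 deg, g = 10 m/s^2
sin^2(60) = 3/4
Using H = v0^2 * sin^2(theta) / (2*g)
H = 49^2 * 3/4 / (2*10)
H = 2401 * 3/4 / 20
H = 7203/4 / 20
H = 7203/80 m

7203/80 m


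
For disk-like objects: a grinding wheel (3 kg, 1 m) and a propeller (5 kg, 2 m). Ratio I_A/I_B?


Given: M1=3 kg, R1=1 m, M2=5 kg, R2=2 m
For a disk: I = (1/2)*M*R^2, so I_A/I_B = (M1*R1^2)/(M2*R2^2)
M1*R1^2 = 3*1 = 3
M2*R2^2 = 5*4 = 20
I_A/I_B = 3/20 = 3/20

3/20


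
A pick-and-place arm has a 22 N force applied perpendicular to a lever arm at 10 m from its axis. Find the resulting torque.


Given: F = 22 N, r = 10 m, angle = 90 deg (perpendicular)
Using tau = F * r * sin(90)
sin(90) = 1
tau = 22 * 10 * 1
tau = 220 Nm

220 Nm


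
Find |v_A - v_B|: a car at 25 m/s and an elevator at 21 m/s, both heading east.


Given: v_A = 25 m/s east, v_B = 21 m/s east
Both move in the same direction; relative speed = |v_A - v_B|
|25 - 21| = |4|
= 4 m/s

4 m/s


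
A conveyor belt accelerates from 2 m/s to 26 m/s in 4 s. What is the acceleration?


Given: initial velocity v0 = 2 m/s, final velocity v = 26 m/s, time t = 4 s
Using a = (v - v0) / t
a = (26 - 2) / 4
a = 24 / 4
a = 6 m/s^2

6 m/s^2


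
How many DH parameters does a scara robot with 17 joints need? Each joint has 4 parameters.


Given: 17 joints, 4 DH parameters per joint (d, theta, a, alpha)
Total DH parameters = number_of_joints * 4
Total = 17 * 4
Total = 68

68


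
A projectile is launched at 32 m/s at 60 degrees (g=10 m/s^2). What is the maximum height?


Given: v0 = 32 m/s, theta = 60 deg, g = 10 m/s^2
sin^2(60) = 3/4
Using H = v0^2 * sin^2(theta) / (2*g)
H = 32^2 * 3/4 / (2*10)
H = 1024 * 3/4 / 20
H = 768 / 20
H = 192/5 m

192/5 m


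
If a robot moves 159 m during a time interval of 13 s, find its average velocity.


Given: distance d = 159 m, time t = 13 s
Using v = d / t
v = 159 / 13
v = 159/13 m/s

159/13 m/s


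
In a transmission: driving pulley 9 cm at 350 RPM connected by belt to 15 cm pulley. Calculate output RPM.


Given: D1 = 9 cm, w1 = 350 RPM, D2 = 15 cm
Using D1*w1 = D2*w2
w2 = D1*w1 / D2
w2 = 9*350 / 15
w2 = 3150 / 15
w2 = 210 RPM

210 RPM


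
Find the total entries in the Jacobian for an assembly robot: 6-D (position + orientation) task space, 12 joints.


Given: task space dimension = 6, joints = 12
Jacobian is a 6 x 12 matrix
Total entries = rows * columns
Total = 6 * 12
Total = 72

72


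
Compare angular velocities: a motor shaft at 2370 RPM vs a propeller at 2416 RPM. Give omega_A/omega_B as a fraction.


Given: RPM_A = 2370, RPM_B = 2416
omega = 2*pi*RPM/60, so omega_A/omega_B = RPM_A / RPM_B
omega_A/omega_B = 2370 / 2416
omega_A/omega_B = 1185/1208

1185/1208


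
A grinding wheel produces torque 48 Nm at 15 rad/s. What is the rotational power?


Given: tau = 48 Nm, omega = 15 rad/s
Using P = tau * omega
P = 48 * 15
P = 720 W

720 W


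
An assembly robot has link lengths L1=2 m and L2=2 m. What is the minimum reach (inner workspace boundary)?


Given: L1 = 2 m, L2 = 2 m
For a 2-link planar arm, min reach = |L1 - L2| (second link folded back)
Min reach = |2 - 2|
Min reach = 0 m

0 m


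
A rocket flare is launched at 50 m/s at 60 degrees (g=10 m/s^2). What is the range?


Given: v0 = 50 m/s, theta = 60 deg, g = 10 m/s^2
sin(2*60) = sin(120) = sqrt(3)/2
Using R = v0^2 * sin(2*theta) / g
R = 50^2 * (sqrt(3)/2) / 10
R = 2500 * sqrt(3) / 20
R = 125*sqrt(3) m

125*sqrt(3) m


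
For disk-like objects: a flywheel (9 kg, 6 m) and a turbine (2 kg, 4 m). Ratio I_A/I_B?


Given: M1=9 kg, R1=6 m, M2=2 kg, R2=4 m
For a disk: I = (1/2)*M*R^2, so I_A/I_B = (M1*R1^2)/(M2*R2^2)
M1*R1^2 = 9*36 = 324
M2*R2^2 = 2*16 = 32
I_A/I_B = 324/32 = 81/8

81/8


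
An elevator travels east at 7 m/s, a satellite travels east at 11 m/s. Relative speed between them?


Given: v_A = 7 m/s east, v_B = 11 m/s east
Both move in the same direction; relative speed = |v_A - v_B|
|7 - 11| = |-4|
= 4 m/s

4 m/s


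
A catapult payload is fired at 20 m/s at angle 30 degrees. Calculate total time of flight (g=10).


Given: v0 = 20 m/s, theta = 30 deg, g = 10 m/s^2
sin(30) = 1/2
Using T = 2*v0*sin(theta) / g
T = 2*20*1/2 / 10
T = 20 / 10
T = 2 s

2 s


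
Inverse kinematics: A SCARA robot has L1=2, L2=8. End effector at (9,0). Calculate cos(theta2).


Given: L1 = 2, L2 = 8, target (x, y) = (9, 0)
Using cos(theta2) = (x^2 + y^2 - L1^2 - L2^2) / (2*L1*L2)
x^2 + y^2 = 9^2 + 0 = 81
L1^2 + L2^2 = 4 + 64 = 68
Numerator = 81 - 68 = 13
Denominator = 2*2*8 = 32
cos(theta2) = 13/32 = 13/32

13/32


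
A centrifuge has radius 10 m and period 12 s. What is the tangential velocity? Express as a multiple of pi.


Given: radius r = 10 m, period T = 12 s
Using v = 2*pi*r / T
v = 2*pi*10 / 12
v = 20*pi / 12
v = 5/3*pi m/s

5/3*pi m/s


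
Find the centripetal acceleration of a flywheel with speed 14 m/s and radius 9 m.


Given: v = 14 m/s, r = 9 m
Using a_c = v^2 / r
a_c = 14^2 / 9
a_c = 196 / 9
a_c = 196/9 m/s^2

196/9 m/s^2


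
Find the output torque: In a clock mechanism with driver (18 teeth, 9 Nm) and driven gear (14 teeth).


Given: N1 = 18, N2 = 14, T1 = 9 Nm
Using T2/T1 = N2/N1
T2 = T1 * N2 / N1
T2 = 9 * 14 / 18
T2 = 126 / 18
T2 = 7 Nm

7 Nm


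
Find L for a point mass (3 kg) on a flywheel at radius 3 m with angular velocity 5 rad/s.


Given: m = 3 kg, r = 3 m, omega = 5 rad/s
For a point mass: I = m*r^2
I = 3*3^2 = 3*9 = 27
L = I*omega = 27*5
L = 135 kg*m^2/s

135 kg*m^2/s


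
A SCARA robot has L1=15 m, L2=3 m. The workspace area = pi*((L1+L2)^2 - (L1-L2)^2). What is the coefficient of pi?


Given: L1 = 15, L2 = 3
(L1+L2)^2 = (18)^2 = 324
(L1-L2)^2 = (12)^2 = 144
Difference = 324 - 144 = 180
This equals 4*L1*L2 = 4*15*3 = 180
Workspace area = 180*pi

180


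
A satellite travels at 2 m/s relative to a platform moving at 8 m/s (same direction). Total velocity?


Given: object velocity = 2 m/s, platform velocity = 8 m/s (same direction)
Using classical velocity addition: v_total = v_object + v_platform
v_total = 2 + 8
v_total = 10 m/s

10 m/s


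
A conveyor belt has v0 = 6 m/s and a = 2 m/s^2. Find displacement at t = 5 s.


Given: v0 = 6 m/s, a = 2 m/s^2, t = 5 s
Using s = v0*t + (1/2)*a*t^2
s = 6*5 + (1/2)*2*5^2
s = 30 + (1/2)*50
s = 30 + 25
s = 55

55 m


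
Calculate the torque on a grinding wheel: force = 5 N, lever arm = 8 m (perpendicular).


Given: F = 5 N, r = 8 m, angle = 90 deg (perpendicular)
Using tau = F * r * sin(90)
sin(90) = 1
tau = 5 * 8 * 1
tau = 40 Nm

40 Nm


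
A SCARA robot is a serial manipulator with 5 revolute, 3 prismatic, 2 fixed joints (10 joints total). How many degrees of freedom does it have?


Given: serial robot with 5 revolute, 3 prismatic, 2 fixed joints
DOF contribution per joint type: revolute=1, prismatic=1, spherical=3, fixed=0
DOF = 5*1 + 3*1 + 2*0
DOF = 8

8


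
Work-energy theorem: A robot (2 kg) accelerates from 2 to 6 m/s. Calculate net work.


Given: m = 2 kg, v0 = 2 m/s, v = 6 m/s
Using W = (1/2)*m*(v^2 - v0^2)
v^2 = 6^2 = 36
v0^2 = 2^2 = 4
v^2 - v0^2 = 36 - 4 = 32
W = (1/2)*2*32 = 32 J

32 J


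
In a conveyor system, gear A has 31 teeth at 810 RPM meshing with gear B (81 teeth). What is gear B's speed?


Given: N1 = 31 teeth, w1 = 810 RPM, N2 = 81 teeth
Using N1*w1 = N2*w2
w2 = N1*w1 / N2
w2 = 31*810 / 81
w2 = 25110 / 81
w2 = 310 RPM

310 RPM


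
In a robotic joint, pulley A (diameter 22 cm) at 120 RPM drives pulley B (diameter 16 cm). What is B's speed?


Given: D1 = 22 cm, w1 = 120 RPM, D2 = 16 cm
Using D1*w1 = D2*w2
w2 = D1*w1 / D2
w2 = 22*120 / 16
w2 = 2640 / 16
w2 = 165 RPM

165 RPM


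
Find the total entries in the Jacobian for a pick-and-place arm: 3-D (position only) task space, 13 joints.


Given: task space dimension = 3, joints = 13
Jacobian is a 3 x 13 matrix
Total entries = rows * columns
Total = 3 * 13
Total = 39

39


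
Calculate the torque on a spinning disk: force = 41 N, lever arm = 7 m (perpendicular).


Given: F = 41 N, r = 7 m, angle = 90 deg (perpendicular)
Using tau = F * r * sin(90)
sin(90) = 1
tau = 41 * 7 * 1
tau = 287 Nm

287 Nm


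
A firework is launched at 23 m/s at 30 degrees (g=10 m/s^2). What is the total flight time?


Given: v0 = 23 m/s, theta = 30 deg, g = 10 m/s^2
sin(30) = 1/2
Using T = 2*v0*sin(theta) / g
T = 2*23*1/2 / 10
T = 23 / 10
T = 23/10 s

23/10 s


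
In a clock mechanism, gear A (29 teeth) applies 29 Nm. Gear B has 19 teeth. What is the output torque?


Given: N1 = 29, N2 = 19, T1 = 29 Nm
Using T2/T1 = N2/N1
T2 = T1 * N2 / N1
T2 = 29 * 19 / 29
T2 = 551 / 29
T2 = 19 Nm

19 Nm


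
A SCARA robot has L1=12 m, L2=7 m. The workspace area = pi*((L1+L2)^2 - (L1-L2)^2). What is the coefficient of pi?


Given: L1 = 12, L2 = 7
(L1+L2)^2 = (19)^2 = 361
(L1-L2)^2 = (5)^2 = 25
Difference = 361 - 25 = 336
This equals 4*L1*L2 = 4*12*7 = 336
Workspace area = 336*pi

336


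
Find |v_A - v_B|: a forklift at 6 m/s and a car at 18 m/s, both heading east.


Given: v_A = 6 m/s east, v_B = 18 m/s east
Both move in the same direction; relative speed = |v_A - v_B|
|6 - 18| = |-12|
= 12 m/s

12 m/s


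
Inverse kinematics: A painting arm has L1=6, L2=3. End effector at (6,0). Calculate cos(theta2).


Given: L1 = 6, L2 = 3, target (x, y) = (6, 0)
Using cos(theta2) = (x^2 + y^2 - L1^2 - L2^2) / (2*L1*L2)
x^2 + y^2 = 6^2 + 0 = 36
L1^2 + L2^2 = 36 + 9 = 45
Numerator = 36 - 45 = -9
Denominator = 2*6*3 = 36
cos(theta2) = -9/36 = -1/4

-1/4


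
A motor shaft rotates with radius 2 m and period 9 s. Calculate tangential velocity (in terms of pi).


Given: radius r = 2 m, period T = 9 s
Using v = 2*pi*r / T
v = 2*pi*2 / 9
v = 4*pi / 9
v = 4/9*pi m/s

4/9*pi m/s


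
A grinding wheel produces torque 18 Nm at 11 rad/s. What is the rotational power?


Given: tau = 18 Nm, omega = 11 rad/s
Using P = tau * omega
P = 18 * 11
P = 198 W

198 W


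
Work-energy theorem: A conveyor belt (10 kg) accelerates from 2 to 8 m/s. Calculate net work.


Given: m = 10 kg, v0 = 2 m/s, v = 8 m/s
Using W = (1/2)*m*(v^2 - v0^2)
v^2 = 8^2 = 64
v0^2 = 2^2 = 4
v^2 - v0^2 = 64 - 4 = 60
W = (1/2)*10*60 = 300 J

300 J


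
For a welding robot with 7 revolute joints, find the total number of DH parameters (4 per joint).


Given: 7 joints, 4 DH parameters per joint (d, theta, a, alpha)
Total DH parameters = number_of_joints * 4
Total = 7 * 4
Total = 28

28
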